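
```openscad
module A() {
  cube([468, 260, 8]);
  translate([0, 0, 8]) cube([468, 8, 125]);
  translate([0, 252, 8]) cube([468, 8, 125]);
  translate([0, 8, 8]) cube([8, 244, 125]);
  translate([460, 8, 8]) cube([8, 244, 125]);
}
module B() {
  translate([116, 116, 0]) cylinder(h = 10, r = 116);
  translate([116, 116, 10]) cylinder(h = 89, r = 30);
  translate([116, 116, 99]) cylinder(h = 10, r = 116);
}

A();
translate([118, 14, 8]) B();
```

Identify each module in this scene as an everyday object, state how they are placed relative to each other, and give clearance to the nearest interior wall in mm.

Clearances: x = 110, y = 6; minimum 6 mm.

A is an open box. B is a spool. The spool sits inside the open box, centred. The clearance to the nearest interior wall is 6 mm.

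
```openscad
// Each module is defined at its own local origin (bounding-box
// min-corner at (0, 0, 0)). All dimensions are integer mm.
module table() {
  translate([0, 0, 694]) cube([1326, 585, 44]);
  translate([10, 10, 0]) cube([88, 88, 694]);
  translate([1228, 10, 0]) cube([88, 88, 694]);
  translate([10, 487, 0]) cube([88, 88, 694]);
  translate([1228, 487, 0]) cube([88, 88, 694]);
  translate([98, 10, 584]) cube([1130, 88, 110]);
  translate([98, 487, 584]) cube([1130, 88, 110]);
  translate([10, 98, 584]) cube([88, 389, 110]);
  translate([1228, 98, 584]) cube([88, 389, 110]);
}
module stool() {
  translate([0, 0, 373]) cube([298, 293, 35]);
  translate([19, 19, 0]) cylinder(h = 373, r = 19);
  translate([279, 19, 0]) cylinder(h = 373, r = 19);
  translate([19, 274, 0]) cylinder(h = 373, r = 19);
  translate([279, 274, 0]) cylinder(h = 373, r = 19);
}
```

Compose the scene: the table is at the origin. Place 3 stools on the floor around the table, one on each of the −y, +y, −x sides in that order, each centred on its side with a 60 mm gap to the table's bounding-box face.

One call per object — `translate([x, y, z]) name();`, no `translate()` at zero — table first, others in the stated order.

table();
translate([514, -353, 0]) stool();
translate([514, 645, 0]) stool();
translate([-358, 146, 0]) stool();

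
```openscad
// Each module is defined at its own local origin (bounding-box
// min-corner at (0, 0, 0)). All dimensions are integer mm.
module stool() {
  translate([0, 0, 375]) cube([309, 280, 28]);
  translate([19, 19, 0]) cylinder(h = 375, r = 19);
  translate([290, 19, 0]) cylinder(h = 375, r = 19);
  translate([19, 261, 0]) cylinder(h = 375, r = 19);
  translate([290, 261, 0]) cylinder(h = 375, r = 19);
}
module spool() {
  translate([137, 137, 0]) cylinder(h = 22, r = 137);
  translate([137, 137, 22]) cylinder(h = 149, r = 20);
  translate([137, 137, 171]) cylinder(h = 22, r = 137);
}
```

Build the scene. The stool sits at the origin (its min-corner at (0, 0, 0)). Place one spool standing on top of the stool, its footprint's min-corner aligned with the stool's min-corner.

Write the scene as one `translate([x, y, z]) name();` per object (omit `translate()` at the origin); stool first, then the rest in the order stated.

stool();
translate([0, 0, 403]) spool();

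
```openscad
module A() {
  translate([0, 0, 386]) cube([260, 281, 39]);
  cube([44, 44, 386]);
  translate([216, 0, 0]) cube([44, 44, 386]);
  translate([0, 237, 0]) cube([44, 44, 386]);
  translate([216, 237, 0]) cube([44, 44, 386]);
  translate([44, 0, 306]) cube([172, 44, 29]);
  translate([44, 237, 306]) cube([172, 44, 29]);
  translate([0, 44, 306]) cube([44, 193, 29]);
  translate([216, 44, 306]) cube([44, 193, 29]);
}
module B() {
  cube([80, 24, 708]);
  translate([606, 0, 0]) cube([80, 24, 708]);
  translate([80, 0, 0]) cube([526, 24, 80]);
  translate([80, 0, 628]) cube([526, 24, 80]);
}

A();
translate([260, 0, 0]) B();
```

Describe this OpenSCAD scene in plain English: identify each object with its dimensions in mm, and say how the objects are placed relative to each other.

A is a simple wooden stool: a rectangular seat 260 mm (x) by 281 mm (y), 39 mm thick, top face at z = 425 mm, on four square legs, each 44×44 mm in cross-section. The legs rest on z = 0, each flush with a corner of the seat. Four stretchers, 44 mm wide and 29 mm tall, connect adjacent legs with their undersides at z = 306 mm, each running between the inner faces of the legs it joins and aligned with the legs' outer faces on the other axis.

B is a rectangular picture frame lying in the x–z plane (depth along y). The opening is 526 mm wide (x) by 548 mm tall (z), surrounded by a border 80 mm wide on all four sides. The frame is 24 mm deep and is made of two full-height vertical stiles with two horizontal rails fitted between them.

The picture frame is against the stool's +x side, with their −y faces flush.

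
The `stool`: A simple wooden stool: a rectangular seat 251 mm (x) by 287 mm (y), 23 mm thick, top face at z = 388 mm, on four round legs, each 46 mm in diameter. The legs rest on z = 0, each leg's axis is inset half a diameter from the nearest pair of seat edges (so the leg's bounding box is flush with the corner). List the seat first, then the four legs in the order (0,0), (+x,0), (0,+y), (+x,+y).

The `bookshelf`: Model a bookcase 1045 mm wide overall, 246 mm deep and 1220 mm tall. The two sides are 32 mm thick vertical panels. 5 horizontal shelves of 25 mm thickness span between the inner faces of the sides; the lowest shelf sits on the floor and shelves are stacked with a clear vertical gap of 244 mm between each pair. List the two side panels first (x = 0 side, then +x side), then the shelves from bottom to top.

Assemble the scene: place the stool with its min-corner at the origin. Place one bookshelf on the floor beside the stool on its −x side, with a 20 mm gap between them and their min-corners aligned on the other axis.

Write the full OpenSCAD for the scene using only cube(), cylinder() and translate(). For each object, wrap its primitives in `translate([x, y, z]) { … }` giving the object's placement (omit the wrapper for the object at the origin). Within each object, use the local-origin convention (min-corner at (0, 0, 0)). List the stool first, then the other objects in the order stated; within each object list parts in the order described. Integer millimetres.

translate([0, 0, 365]) cube([251, 287, 23]);
translate([23, 23, 0]) cylinder(h = 365, r = 23);
translate([228, 23, 0]) cylinder(h = 365, r = 23);
translate([23, 264, 0]) cylinder(h = 365, r = 23);
translate([228, 264, 0]) cylinder(h = 365, r = 23);
translate([-1065, 0, 0]) {
  cube([32, 246, 1220]);
  translate([1013, 0, 0]) cube([32, 246, 1220]);
  translate([32, 0, 0]) cube([981, 246, 25]);
  translate([32, 0, 269]) cube([981, 246, 25]);
  translate([32, 0, 538]) cube([981, 246, 25]);
  translate([32, 0, 807]) cube([981, 246, 25]);
  translate([32, 0, 1076]) cube([981, 246, 25]);
}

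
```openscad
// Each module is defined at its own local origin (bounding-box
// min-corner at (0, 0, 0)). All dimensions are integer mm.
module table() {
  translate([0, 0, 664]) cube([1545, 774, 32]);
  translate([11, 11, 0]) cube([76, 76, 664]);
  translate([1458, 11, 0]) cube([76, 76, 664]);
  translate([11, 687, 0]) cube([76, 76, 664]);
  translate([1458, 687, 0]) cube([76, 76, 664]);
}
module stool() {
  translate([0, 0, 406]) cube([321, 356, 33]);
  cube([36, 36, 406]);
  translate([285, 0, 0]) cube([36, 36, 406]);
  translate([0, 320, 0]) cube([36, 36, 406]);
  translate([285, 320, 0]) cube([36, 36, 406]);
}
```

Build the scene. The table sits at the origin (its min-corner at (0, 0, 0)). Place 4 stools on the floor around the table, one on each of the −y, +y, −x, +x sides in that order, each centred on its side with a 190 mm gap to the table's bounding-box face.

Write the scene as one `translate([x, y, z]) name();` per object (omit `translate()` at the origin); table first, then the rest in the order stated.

table();
translate([612, -546, 0]) stool();
translate([612, 964, 0]) stool();
translate([-511, 209, 0]) stool();
translate([1735, 209, 0]) stool();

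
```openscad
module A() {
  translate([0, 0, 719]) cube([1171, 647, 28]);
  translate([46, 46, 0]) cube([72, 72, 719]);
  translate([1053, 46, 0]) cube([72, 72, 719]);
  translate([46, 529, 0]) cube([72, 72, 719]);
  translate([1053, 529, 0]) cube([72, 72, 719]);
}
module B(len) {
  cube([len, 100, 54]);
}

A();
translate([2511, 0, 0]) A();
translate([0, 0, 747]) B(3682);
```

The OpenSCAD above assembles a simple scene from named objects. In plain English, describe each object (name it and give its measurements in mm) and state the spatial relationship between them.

A is a rectangular dining table. The top is 1171×647×28 mm with its upper surface at z = 747 mm. It stands on four 72×72 mm square legs, each inset 46 mm from the nearest pair of top edges, running from the floor to the underside of the top.

B is a rectangular beam 3682 mm long (x), 100 mm deep (y), 54 mm thick (z).

The beam spans the tops of two tables placed 1340 mm apart, resting at z = 747 mm.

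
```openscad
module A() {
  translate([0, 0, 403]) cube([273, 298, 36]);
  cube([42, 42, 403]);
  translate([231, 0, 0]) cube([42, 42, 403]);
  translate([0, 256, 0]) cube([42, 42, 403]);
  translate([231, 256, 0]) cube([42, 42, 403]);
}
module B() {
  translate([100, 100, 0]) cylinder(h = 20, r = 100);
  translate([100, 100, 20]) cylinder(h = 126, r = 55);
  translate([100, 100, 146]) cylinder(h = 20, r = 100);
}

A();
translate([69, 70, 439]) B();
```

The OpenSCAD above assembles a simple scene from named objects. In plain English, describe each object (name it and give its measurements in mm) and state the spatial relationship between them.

A is a simple wooden stool: a rectangular seat 273 mm (x) by 298 mm (y), 36 mm thick, top face at z = 439 mm, on four square legs, each 42×42 mm in cross-section. The legs rest on z = 0, each flush with a corner of the seat.

B is a spool: two coaxial disc flanges of radius 100 mm and thickness 20 mm, joined by a core cylinder of radius 55 mm and height 126 mm. The lower flange rests on z = 0 and the three cylinders share a vertical axis.

The spool is on top of the stool.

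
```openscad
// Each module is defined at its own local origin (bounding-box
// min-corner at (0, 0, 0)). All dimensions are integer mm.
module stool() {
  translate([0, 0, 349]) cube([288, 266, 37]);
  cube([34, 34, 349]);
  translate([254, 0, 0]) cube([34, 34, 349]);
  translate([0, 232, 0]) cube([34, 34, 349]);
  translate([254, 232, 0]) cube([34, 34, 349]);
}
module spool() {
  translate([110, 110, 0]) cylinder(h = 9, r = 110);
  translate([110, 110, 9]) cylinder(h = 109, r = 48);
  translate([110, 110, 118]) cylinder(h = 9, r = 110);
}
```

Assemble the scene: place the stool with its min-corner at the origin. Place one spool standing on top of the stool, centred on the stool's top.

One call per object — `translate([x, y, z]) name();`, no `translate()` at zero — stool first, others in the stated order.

stool();
translate([34, 23, 386]) spool();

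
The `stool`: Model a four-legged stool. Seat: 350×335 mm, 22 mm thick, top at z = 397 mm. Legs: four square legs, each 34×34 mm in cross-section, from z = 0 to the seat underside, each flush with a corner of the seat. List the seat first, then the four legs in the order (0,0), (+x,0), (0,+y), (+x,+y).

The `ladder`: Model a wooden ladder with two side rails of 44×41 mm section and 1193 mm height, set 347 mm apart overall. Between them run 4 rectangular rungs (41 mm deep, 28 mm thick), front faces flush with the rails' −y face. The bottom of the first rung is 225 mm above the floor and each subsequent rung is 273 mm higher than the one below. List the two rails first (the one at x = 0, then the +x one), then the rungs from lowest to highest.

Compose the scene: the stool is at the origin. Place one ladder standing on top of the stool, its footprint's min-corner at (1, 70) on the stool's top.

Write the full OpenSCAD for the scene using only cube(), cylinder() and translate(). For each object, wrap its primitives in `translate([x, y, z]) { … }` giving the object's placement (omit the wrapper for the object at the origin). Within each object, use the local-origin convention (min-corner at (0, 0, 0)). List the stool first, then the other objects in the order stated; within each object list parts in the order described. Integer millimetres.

translate([0, 0, 375]) cube([350, 335, 22]);
cube([34, 34, 375]);
translate([316, 0, 0]) cube([34, 34, 375]);
translate([0, 301, 0]) cube([34, 34, 375]);
translate([316, 301, 0]) cube([34, 34, 375]);
translate([1, 70, 397]) {
  cube([44, 41, 1193]);
  translate([303, 0, 0]) cube([44, 41, 1193]);
  translate([44, 0, 225]) cube([259, 41, 28]);
  translate([44, 0, 498]) cube([259, 41, 28]);
  translate([44, 0, 771]) cube([259, 41, 28]);
  translate([44, 0, 1044]) cube([259, 41, 28]);
}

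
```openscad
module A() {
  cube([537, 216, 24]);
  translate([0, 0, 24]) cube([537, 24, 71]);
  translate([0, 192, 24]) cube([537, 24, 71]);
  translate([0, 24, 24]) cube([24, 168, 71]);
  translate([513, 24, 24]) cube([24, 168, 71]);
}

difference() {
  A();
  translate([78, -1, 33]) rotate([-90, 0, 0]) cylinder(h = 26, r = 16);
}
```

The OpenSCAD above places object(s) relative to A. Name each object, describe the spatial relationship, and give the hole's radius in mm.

A is an open box. The open box has a circular hole through its front wall. The hole's radius is 16 mm.

The subtracted cylinder has r = 16 mm.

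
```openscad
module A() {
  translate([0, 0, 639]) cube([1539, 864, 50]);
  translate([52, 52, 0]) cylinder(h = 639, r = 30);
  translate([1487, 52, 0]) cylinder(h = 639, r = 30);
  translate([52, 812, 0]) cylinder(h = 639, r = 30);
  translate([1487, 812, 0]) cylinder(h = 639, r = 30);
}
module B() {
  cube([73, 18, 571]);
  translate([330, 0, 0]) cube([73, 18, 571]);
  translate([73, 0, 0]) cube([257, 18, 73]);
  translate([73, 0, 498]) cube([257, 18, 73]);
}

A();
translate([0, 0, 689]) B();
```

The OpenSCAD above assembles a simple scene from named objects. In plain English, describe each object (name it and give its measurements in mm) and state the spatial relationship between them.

A is a table: top 1539 mm (x) × 864 mm (y), 50 mm thick, upper face at z = 689 mm, on four round legs of 60 mm diameter, each leg's bounding box inset 22 mm from the nearest pair of top edges, running from z = 0 to the bottom of the top.

B is a rectangular picture frame lying in the x–z plane (depth along y). The opening is 257 mm wide (x) by 425 mm tall (z), surrounded by a border 73 mm wide on all four sides. The frame is 18 mm deep and is made of two full-height vertical stiles with two horizontal rails fitted between them.

The picture frame is on top of the table.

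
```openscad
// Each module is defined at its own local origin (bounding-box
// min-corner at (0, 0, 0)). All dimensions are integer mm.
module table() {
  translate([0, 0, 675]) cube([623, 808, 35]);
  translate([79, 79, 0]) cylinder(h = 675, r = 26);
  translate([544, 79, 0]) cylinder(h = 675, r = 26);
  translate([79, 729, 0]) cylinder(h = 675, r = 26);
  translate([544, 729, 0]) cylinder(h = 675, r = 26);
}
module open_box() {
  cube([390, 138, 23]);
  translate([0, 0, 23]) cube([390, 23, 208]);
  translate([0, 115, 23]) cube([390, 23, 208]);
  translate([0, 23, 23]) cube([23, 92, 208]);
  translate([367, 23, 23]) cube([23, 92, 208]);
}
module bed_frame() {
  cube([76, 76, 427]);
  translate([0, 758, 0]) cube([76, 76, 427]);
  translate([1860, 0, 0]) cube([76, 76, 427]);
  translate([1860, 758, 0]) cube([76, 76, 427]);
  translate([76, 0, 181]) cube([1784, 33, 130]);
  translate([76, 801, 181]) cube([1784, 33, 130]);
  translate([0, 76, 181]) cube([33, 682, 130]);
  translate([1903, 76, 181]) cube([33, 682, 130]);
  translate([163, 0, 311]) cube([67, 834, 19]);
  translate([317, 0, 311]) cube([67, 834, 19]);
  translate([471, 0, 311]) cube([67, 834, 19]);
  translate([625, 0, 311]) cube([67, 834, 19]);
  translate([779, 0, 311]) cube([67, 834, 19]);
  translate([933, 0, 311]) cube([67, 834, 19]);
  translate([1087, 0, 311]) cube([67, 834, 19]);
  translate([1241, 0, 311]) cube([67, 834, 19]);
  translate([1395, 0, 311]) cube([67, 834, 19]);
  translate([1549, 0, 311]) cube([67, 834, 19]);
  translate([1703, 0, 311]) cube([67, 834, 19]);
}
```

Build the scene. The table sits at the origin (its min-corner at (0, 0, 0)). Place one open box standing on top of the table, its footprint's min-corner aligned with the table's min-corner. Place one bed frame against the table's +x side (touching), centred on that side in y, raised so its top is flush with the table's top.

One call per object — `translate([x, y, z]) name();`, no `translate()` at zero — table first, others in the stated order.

table();
translate([0, 0, 710]) open_box();
translate([623, -13, 283]) bed_frame();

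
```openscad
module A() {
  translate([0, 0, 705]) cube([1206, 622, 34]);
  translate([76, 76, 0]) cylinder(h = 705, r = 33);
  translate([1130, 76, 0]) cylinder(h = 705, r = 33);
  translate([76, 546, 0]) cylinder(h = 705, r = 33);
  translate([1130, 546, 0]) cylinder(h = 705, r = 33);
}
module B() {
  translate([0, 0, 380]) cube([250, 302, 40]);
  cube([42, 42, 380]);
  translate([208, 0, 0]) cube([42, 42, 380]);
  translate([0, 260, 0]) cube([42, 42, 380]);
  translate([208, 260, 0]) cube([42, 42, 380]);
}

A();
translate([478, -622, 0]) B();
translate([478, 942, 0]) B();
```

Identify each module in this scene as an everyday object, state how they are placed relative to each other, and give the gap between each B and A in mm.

Each stool's nearest face is 320 mm from the table's bounding box.

A is a table. B is a stool. Two stools sit around the table at the −y, +y sides. The gap between each stool and the table is 320 mm.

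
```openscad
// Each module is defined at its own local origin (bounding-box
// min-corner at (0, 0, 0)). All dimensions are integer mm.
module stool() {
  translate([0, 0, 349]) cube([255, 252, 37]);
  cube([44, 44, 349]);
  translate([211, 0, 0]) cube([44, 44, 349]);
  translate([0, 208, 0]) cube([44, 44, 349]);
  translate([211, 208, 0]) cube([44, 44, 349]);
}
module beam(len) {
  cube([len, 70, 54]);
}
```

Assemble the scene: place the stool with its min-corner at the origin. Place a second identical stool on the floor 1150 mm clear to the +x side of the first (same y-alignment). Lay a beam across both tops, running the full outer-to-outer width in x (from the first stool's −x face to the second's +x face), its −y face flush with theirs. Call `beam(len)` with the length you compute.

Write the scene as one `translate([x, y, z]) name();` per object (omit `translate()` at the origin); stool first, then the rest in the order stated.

stool();
translate([1405, 0, 0]) stool();
translate([0, 0, 386]) beam(1660);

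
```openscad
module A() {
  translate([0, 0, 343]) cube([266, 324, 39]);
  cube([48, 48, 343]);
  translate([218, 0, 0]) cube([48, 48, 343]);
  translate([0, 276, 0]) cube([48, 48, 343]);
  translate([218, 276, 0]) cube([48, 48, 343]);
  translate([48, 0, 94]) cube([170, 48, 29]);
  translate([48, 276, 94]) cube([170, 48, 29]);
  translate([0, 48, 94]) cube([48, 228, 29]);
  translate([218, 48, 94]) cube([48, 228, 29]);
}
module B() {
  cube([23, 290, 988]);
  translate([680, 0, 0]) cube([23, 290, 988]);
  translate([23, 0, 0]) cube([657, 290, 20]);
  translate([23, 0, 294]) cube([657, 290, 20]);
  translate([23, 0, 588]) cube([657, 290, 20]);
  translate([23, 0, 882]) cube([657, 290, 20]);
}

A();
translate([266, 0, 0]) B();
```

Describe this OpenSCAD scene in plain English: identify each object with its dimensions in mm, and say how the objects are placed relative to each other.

A is a four-legged stool. The seat is a 266×324×39 mm slab whose top surface is at z = 382 mm; four square legs, each 48×48 mm in cross-section, run from the floor (z = 0) to the underside of the seat, each flush with a corner of the seat. Four stretchers, 48 mm wide and 29 mm tall, connect adjacent legs with their undersides at z = 94 mm, each running between the inner faces of the legs it joins and aligned with the legs' outer faces on the other axis.

B is an open bookshelf. Two side panels, each 23 mm thick, 290 mm deep and 988 mm tall, stand 703 mm apart (outside-to-outside). Between them sit 4 shelves, each 20 mm thick and 290 mm deep, spanning the full gap between the sides. The bottom shelf rests on the floor (its underside at z = 0) and the clear gap between one shelf's top and the next shelf's underside is 274 mm.

The bookshelf is against the stool's +x side, with their −y faces flush.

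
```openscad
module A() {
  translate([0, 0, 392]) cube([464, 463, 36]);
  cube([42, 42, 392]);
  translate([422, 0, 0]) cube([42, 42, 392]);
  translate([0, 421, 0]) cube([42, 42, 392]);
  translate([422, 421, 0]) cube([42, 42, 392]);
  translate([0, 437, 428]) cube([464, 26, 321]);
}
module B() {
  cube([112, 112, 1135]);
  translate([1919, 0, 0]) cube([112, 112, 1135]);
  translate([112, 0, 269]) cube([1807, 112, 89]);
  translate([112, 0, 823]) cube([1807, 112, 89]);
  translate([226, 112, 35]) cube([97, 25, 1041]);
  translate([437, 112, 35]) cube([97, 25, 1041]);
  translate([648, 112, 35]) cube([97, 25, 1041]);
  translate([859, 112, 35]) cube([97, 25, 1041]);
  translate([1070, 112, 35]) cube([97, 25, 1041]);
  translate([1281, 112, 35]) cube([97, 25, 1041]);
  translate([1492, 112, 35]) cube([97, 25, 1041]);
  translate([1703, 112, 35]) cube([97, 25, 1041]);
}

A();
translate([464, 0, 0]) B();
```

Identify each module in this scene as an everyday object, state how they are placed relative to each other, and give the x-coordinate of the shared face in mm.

The chair's +x face and the fence section's −x face are both at x = 464 mm.

A is a chair. B is a fence section. The fence section is against the chair's +x side, with their −y faces flush. The x-coordinate of the shared face is 464 mm.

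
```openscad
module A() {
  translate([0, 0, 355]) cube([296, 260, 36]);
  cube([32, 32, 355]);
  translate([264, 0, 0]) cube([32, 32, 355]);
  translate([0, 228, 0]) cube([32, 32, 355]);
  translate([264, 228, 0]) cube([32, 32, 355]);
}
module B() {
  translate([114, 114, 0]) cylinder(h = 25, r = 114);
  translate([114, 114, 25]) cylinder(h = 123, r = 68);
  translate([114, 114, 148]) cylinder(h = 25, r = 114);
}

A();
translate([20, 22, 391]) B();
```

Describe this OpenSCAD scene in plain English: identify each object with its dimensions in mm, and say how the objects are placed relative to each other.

A is a four-legged stool. The seat is a 296×260×36 mm slab whose top surface is at z = 391 mm; four square legs, each 32×32 mm in cross-section, run from the floor (z = 0) to the underside of the seat, each flush with a corner of the seat.

B is a spool: two coaxial disc flanges of radius 114 mm and thickness 25 mm, joined by a core cylinder of radius 68 mm and height 123 mm. The lower flange rests on z = 0 and the three cylinders share a vertical axis.

The spool is on top of the stool.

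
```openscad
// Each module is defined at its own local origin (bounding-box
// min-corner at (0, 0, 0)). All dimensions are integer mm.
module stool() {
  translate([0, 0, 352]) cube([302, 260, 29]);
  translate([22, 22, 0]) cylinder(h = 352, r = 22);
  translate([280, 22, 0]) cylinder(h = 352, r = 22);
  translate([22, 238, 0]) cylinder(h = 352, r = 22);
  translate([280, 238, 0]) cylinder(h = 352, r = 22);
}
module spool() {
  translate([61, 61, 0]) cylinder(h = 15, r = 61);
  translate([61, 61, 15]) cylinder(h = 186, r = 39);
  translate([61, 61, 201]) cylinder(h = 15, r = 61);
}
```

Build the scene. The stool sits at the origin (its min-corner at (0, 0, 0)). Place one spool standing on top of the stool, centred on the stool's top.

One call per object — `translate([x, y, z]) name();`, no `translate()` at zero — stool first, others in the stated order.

stool();
translate([90, 69, 381]) spool();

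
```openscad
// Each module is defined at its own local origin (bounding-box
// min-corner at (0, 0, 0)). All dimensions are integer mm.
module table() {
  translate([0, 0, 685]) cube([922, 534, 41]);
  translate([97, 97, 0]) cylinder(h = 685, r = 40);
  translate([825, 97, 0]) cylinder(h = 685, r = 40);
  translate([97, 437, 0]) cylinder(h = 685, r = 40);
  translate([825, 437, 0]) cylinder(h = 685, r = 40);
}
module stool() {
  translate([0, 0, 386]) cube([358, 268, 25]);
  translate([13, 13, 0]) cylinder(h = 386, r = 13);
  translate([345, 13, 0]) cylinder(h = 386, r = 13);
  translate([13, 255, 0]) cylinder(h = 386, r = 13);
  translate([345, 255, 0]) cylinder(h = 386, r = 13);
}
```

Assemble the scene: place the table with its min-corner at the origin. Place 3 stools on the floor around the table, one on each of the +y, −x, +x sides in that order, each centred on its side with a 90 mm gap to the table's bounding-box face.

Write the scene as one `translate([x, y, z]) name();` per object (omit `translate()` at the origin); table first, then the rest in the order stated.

table();
translate([282, 624, 0]) stool();
translate([-448, 133, 0]) stool();
translate([1012, 133, 0]) stool();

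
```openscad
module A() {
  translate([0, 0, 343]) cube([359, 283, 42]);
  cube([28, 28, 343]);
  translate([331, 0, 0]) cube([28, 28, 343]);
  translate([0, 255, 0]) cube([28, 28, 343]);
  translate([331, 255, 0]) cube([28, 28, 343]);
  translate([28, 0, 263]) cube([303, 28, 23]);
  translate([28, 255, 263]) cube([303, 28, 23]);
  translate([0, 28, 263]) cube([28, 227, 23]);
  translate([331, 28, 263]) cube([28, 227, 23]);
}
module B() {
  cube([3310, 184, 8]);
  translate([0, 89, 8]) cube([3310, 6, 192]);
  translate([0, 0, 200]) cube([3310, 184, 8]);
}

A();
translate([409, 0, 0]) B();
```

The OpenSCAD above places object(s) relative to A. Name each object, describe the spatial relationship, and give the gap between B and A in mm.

The I-beam's nearest face is 50 mm from the stool's +x face.

A is a stool. B is an I-beam. The I-beam is on the floor beside the stool on its +x side. The gap between the I-beam and the stool is 50 mm.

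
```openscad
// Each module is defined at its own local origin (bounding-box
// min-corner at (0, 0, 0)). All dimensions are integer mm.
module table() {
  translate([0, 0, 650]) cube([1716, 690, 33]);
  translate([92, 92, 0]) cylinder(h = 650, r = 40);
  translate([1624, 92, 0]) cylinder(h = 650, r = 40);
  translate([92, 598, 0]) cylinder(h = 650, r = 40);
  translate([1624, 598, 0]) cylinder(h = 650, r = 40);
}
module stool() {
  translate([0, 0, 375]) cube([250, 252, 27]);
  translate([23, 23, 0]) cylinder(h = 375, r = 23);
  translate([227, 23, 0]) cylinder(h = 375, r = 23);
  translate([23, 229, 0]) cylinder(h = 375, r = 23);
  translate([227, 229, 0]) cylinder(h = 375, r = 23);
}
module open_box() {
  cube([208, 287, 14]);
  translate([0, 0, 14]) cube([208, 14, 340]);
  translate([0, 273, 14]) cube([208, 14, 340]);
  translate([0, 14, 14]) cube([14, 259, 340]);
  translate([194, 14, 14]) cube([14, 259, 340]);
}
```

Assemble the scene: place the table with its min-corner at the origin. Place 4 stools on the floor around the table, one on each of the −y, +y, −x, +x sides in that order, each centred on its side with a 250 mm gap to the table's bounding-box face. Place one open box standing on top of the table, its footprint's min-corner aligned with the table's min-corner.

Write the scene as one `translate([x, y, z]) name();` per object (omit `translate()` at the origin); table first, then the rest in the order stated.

table();
translate([733, -502, 0]) stool();
translate([733, 940, 0]) stool();
translate([-500, 219, 0]) stool();
translate([1966, 219, 0]) stool();
translate([0, 0, 683]) open_box();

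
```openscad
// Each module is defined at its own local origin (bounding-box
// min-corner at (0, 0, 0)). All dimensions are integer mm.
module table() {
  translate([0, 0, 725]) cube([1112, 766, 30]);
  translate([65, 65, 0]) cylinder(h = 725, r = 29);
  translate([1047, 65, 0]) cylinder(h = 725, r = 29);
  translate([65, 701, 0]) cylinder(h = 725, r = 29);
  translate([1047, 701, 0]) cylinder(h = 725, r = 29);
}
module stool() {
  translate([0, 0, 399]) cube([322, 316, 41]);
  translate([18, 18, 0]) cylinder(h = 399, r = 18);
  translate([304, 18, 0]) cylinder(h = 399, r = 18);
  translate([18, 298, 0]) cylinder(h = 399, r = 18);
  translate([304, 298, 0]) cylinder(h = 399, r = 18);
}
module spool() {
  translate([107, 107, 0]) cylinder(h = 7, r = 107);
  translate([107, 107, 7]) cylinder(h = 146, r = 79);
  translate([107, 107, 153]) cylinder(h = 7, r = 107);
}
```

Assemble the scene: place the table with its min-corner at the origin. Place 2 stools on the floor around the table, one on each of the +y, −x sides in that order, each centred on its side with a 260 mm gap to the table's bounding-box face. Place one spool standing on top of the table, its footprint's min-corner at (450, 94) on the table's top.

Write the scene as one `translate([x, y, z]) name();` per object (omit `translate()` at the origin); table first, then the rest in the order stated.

table();
translate([395, 1026, 0]) stool();
translate([-582, 225, 0]) stool();
translate([450, 94, 755]) spool();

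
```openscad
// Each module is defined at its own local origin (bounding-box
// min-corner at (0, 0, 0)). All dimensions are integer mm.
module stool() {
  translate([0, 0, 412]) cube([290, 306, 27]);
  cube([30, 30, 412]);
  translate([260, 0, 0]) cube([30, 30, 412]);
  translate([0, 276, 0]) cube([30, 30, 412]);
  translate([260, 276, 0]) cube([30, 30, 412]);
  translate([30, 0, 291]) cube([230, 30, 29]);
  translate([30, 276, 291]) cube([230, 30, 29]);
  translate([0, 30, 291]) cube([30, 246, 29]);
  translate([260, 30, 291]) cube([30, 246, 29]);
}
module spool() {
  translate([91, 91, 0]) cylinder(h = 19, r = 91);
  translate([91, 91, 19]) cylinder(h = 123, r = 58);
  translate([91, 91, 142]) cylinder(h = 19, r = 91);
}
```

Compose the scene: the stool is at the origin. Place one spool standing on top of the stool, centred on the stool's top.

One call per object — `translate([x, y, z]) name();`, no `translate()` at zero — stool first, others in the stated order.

stool();
translate([54, 62, 439]) spool();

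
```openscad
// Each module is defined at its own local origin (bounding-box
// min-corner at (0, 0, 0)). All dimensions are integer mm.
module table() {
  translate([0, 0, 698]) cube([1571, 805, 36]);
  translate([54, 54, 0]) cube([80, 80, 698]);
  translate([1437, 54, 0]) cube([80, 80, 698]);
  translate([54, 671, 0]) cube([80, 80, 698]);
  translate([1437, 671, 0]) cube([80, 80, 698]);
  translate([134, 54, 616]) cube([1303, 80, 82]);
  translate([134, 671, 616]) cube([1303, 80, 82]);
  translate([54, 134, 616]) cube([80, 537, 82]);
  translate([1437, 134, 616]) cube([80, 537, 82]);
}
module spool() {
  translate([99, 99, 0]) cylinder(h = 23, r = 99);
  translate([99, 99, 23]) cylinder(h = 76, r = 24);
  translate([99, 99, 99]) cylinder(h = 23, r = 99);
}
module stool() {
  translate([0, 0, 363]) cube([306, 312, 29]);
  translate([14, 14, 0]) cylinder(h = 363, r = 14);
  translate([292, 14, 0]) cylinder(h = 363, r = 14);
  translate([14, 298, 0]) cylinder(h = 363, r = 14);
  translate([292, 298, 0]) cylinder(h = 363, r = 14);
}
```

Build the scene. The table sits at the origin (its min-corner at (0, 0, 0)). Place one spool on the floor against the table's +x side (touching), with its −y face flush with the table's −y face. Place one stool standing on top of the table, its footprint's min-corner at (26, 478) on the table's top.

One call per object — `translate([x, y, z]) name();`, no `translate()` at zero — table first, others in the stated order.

table();
translate([1571, 0, 0]) spool();
translate([26, 478, 734]) stool();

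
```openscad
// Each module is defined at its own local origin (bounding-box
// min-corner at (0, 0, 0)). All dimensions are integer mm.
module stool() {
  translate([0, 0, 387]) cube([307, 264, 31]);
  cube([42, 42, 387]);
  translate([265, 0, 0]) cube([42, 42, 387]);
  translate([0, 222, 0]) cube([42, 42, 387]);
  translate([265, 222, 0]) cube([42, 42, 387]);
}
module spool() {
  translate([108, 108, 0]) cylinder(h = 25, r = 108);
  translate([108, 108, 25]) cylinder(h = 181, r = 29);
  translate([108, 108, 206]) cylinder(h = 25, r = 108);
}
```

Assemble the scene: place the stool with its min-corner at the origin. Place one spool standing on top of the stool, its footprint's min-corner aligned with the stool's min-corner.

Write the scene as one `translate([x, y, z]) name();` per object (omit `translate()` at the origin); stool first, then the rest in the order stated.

stool();
translate([0, 0, 418]) spool();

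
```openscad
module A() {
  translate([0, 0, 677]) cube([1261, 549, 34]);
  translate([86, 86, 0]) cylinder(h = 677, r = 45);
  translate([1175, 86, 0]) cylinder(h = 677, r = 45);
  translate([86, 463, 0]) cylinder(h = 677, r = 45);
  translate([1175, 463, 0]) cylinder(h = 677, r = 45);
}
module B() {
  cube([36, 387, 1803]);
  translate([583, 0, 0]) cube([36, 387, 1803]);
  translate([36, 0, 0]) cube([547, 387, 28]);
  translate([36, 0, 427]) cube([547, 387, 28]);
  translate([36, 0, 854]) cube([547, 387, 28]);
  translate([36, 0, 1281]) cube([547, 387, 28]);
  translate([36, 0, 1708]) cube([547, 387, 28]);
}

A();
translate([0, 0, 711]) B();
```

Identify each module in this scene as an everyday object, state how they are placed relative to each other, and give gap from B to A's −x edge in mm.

The bookshelf's min-x is at 0; the table's min-x is 0; gap = 0 mm.

A is a table. B is a bookshelf. The bookshelf is on top of the table. The gap from the bookshelf to the table's −x edge is 0 mm.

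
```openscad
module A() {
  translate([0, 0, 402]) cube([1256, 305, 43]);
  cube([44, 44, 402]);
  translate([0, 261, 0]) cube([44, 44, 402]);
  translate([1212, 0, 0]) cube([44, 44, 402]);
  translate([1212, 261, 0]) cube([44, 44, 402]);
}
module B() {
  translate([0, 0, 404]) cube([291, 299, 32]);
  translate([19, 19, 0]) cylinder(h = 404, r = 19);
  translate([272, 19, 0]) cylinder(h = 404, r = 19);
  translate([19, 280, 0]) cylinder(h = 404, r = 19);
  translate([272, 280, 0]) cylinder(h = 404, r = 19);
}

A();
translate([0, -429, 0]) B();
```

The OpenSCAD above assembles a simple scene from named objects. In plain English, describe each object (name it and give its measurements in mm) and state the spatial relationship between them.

A is a long wooden bench with a 1256 mm (x) × 305 mm (y) seat, 43 mm thick, its top surface 445 mm above the floor. Four 44 mm square legs at the seat corners, flush with the edges, run from z = 0 to the seat underside.

B is a four-legged stool. The seat is 291×299 mm, 32 mm thick, top at z = 436 mm. It stands on four round legs, each 38 mm in diameter, from z = 0 to the seat underside, each leg's axis is inset half a diameter from the nearest pair of seat edges (so the leg's bounding box is flush with the corner).

The stool is on the floor beside the bench on its −y side.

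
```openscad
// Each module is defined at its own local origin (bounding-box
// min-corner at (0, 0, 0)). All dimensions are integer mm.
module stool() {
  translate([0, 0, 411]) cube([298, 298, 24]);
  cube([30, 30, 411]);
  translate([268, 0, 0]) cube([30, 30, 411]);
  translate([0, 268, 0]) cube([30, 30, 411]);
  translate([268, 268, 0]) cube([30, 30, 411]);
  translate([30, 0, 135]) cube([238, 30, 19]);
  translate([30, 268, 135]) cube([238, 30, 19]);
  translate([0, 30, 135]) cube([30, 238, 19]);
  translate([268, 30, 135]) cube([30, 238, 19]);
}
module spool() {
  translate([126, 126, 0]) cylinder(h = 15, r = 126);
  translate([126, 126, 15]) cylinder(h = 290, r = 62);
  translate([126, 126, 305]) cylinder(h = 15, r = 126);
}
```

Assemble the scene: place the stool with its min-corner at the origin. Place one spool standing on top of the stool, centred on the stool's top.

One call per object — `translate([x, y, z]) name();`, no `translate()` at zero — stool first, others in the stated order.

stool();
translate([23, 23, 435]) spool();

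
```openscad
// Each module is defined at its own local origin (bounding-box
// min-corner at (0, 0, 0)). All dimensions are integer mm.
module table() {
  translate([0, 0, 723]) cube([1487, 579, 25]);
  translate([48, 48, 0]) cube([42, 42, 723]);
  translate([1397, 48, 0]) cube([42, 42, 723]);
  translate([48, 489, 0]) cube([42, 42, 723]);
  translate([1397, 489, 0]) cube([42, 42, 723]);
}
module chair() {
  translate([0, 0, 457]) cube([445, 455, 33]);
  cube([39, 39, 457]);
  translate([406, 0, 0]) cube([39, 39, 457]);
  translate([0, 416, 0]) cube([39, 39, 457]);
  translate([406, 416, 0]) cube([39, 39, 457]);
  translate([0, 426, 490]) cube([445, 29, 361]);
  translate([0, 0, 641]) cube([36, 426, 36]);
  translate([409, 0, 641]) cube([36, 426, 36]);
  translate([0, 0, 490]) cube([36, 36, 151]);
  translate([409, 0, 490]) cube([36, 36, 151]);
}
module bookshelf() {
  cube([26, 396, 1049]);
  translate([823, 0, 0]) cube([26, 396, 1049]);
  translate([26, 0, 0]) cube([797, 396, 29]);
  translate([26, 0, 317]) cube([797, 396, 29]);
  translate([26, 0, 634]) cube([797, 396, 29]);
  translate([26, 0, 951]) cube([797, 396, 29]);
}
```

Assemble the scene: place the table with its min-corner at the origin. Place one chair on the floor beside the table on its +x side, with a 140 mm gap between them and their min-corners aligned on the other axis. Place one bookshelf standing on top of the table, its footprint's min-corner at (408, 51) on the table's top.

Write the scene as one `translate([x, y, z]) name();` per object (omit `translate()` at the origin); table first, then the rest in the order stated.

table();
translate([1627, 0, 0]) chair();
translate([408, 51, 748]) bookshelf();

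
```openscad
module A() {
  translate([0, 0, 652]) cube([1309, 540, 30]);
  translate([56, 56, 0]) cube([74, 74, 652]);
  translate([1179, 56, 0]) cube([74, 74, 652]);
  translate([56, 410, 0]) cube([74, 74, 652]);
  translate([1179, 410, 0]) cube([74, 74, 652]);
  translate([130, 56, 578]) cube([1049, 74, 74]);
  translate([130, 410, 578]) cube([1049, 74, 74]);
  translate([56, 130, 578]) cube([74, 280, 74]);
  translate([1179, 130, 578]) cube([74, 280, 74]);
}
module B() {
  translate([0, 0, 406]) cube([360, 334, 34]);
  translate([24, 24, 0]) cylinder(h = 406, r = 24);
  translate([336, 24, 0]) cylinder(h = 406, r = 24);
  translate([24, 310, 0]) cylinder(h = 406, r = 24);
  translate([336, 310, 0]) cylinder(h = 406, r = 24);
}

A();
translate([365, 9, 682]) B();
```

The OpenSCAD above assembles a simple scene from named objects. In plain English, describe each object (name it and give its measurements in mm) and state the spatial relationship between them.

A is a rectangular dining table. The top is 1309×540×30 mm with its upper surface at z = 682 mm. It stands on four 74×74 mm square legs, each inset 56 mm from the nearest pair of top edges, running from the floor to the underside of the top. Four apron rails, 74 mm thick and 74 mm tall, run between adjacent legs with their top edges flush with the underside of the top and their outer faces flush with the legs' outer faces.

B is a four-legged stool. The seat is 360×334 mm, 34 mm thick, top at z = 440 mm. It stands on four round legs, each 48 mm in diameter, from z = 0 to the seat underside, each leg's axis is inset half a diameter from the nearest pair of seat edges (so the leg's bounding box is flush with the corner).

The stool is on top of the table.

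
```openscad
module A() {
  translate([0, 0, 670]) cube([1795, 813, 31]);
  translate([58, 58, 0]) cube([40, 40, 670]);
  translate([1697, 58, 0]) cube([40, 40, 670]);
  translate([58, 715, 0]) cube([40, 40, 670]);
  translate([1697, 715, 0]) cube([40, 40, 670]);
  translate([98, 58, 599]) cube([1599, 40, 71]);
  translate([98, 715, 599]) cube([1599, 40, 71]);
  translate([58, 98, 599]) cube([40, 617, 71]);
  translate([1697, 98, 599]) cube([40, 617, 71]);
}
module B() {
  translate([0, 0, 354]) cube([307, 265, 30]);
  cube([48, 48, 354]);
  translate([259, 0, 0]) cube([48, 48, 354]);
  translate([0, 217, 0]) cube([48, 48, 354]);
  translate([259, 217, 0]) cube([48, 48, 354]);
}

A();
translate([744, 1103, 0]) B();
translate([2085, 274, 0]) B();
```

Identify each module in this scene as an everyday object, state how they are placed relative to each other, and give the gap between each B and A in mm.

A is a table. B is a stool. Two stools sit around the table at the +y, +x sides. The gap between each stool and the table is 290 mm.

Each stool's nearest face is 290 mm from the table's bounding box.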